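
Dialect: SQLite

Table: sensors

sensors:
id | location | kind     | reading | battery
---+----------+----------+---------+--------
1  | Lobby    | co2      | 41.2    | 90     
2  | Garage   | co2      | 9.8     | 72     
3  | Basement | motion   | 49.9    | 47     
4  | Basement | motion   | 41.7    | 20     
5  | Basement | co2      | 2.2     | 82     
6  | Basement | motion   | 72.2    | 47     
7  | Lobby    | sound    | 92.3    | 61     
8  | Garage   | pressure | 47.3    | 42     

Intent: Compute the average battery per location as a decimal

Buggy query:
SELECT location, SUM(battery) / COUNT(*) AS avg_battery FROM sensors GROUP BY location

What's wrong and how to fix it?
Bug: SUM(battery) and COUNT(*) are both integers; the division truncates the fractional part

Fix: Cast one side to REAL so the division keeps the fractional part

Corrected query:
SELECT location, SUM(battery) * 1.0 / COUNT(*) AS avg_battery FROM sensors GROUP BY location

Result:
location | avg_battery
---------+------------
Basement | 49         
Garage   | 57         
Lobby    | 75.5       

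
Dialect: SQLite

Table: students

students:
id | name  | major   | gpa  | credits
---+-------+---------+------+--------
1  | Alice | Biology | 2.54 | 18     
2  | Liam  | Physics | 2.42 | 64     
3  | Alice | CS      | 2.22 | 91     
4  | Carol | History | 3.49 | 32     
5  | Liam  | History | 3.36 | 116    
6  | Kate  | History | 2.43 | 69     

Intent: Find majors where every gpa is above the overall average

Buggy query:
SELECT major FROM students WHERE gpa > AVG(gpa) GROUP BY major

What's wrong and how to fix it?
Bug: WHERE evaluates per row before aggregation, so AVG() is unavailable

Fix: Compute the overall average in a scalar subquery and compare each group's MIN against it in HAVING

Corrected query:
SELECT major FROM students GROUP BY major HAVING MIN(gpa) > (SELECT AVG(gpa) FROM students)

Result:
(no rows)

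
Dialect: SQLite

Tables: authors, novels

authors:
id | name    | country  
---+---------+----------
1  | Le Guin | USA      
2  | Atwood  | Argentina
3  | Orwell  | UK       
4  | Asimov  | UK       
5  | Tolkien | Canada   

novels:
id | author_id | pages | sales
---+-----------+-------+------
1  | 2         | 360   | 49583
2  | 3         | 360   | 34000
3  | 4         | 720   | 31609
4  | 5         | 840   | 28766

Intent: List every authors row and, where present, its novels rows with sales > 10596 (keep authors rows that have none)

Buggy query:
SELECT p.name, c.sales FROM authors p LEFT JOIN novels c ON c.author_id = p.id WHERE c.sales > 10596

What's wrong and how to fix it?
Bug: Filtering c.sales in WHERE discards the NULL rows produced by LEFT JOIN, turning it into an inner join

Fix: Move the right-table condition into the ON clause so unmatched parents are kept

Corrected query:
SELECT p.name, c.sales FROM authors p LEFT JOIN novels c ON c.author_id = p.id AND c.sales > 10596

Result:
name    | sales
--------+------
Le Guin | NULL 
Atwood  | 49583
Orwell  | 34000
Asimov  | 31609
Tolkien | 28766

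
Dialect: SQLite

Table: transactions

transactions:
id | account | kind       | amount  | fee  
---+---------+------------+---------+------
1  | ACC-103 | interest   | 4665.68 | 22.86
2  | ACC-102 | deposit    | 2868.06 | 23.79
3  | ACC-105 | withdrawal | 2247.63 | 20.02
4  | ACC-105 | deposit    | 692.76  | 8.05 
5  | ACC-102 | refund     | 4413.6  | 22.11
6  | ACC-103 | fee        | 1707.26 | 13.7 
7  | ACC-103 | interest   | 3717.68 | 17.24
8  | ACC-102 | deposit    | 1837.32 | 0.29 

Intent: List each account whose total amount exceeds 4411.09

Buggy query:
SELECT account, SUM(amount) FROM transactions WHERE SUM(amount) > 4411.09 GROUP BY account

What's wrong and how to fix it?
Bug: Aggregate functions cannot appear in a WHERE clause

Fix: Move the aggregate condition to a HAVING clause

Corrected query:
SELECT account, SUM(amount) FROM transactions GROUP BY account HAVING SUM(amount) > 4411.09

Result:
account | SUM(amount)
--------+------------
ACC-102 | 9118.98    
ACC-103 | 10090.62   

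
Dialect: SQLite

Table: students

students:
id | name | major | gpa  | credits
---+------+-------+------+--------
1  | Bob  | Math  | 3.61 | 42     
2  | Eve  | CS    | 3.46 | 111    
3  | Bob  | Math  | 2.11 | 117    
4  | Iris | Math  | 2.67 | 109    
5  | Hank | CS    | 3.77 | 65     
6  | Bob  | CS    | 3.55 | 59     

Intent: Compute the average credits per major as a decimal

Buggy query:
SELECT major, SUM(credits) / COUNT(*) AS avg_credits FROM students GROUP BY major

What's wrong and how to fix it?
Bug: SUM(credits) and COUNT(*) are both integers; the division truncates the fractional part

Fix: Multiply by 1.0 (or CAST to REAL) to force floating-point division

Corrected query:
SELECT major, SUM(credits) * 1.0 / COUNT(*) AS avg_credits FROM students GROUP BY major

Result:
major | avg_credits
------+------------
CS    | 78.333333  
Math  | 89.333333  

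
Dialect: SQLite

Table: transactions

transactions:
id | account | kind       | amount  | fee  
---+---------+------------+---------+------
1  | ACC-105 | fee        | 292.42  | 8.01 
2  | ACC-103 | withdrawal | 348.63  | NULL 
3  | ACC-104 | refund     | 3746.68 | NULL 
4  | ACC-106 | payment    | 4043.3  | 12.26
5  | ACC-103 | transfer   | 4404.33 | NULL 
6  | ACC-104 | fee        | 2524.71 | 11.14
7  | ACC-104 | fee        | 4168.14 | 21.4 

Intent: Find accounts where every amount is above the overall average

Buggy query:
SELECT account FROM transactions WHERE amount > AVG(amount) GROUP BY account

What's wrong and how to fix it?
Bug: WHERE evaluates per row before aggregation, so AVG() is unavailable

Fix: Compute the overall average in a scalar subquery and compare each group's MIN against it in HAVING

Corrected query:
SELECT account FROM transactions GROUP BY account HAVING MIN(amount) > (SELECT AVG(amount) FROM transactions)

Result:
account
-------
ACC-106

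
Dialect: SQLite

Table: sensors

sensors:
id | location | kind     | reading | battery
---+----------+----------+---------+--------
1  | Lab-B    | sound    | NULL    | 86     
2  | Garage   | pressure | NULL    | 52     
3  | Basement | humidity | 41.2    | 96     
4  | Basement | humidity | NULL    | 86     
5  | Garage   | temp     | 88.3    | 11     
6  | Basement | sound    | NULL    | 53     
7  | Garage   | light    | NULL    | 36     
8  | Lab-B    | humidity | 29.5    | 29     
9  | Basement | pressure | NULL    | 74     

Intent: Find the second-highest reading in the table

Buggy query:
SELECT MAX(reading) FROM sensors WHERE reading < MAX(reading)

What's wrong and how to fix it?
Bug: MAX(reading) on the right of the comparison is an aggregate-in-WHERE error

Fix: Compute the overall MAX in a subquery, then take MAX of rows below it

Corrected query:
SELECT MAX(reading) FROM sensors WHERE reading < (SELECT MAX(reading) FROM sensors)

Result:
MAX(reading)
------------
41.2        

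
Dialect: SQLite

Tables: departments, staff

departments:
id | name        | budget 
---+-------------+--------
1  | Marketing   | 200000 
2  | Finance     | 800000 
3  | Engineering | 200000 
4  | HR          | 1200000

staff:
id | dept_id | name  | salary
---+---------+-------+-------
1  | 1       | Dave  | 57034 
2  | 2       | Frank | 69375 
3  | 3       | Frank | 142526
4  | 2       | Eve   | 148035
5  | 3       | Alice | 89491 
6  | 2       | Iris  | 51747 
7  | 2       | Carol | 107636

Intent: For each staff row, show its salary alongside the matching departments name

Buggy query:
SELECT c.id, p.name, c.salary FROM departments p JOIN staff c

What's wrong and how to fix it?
Bug: Missing join condition: each staff row is matched to all departments rows instead of just its own

Fix: Specify the join condition linking the foreign key to the parent id

Corrected query:
SELECT c.id, p.name, c.salary FROM departments p JOIN staff c ON c.dept_id = p.id

Result:
id | name        | salary
---+-------------+-------
1  | Marketing   | 57034 
2  | Finance     | 69375 
3  | Engineering | 142526
4  | Finance     | 148035
5  | Engineering | 89491 
6  | Finance     | 51747 
7  | Finance     | 107636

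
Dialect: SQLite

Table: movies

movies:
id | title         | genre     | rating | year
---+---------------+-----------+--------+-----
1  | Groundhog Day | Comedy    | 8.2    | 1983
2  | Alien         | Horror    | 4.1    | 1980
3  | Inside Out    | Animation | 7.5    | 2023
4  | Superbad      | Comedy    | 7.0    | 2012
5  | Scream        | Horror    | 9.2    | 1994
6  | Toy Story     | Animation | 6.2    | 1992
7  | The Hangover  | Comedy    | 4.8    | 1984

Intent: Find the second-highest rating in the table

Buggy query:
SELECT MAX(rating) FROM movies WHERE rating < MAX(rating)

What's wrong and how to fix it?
Bug: The inner MAX is an aggregate inside WHERE, which is not allowed

Fix: Compute the overall MAX in a subquery, then take MAX of rows below it

Corrected query:
SELECT MAX(rating) FROM movies WHERE rating < (SELECT MAX(rating) FROM movies)

Result:
MAX(rating)
-----------
8.2        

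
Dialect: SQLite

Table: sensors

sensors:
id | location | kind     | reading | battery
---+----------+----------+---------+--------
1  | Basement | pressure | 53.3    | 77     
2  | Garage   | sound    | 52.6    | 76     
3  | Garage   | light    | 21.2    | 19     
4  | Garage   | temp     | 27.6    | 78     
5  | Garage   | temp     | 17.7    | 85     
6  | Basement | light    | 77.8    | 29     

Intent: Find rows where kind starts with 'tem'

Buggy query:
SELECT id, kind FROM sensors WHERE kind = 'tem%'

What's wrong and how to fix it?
Bug: '=' compares the literal string including the % character; pattern matching needs LIKE

Fix: Replace '=' with LIKE so 'tem%' is treated as a pattern

Corrected query:
SELECT id, kind FROM sensors WHERE kind LIKE 'tem%'

Result:
id | kind
---+-----
4  | temp
5  | temp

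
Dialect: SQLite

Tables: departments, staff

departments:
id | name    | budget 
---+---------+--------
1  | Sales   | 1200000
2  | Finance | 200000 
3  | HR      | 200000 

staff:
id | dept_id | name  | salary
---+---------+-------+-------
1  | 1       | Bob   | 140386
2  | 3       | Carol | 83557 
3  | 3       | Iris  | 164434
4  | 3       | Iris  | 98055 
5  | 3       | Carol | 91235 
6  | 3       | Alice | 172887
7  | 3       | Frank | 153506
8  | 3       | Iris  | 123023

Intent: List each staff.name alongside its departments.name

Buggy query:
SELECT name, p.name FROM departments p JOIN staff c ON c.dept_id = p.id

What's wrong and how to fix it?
Bug: Both tables have a 'name' column; the unqualified reference is ambiguous

Fix: Prefix ambiguous columns with the table alias

Corrected query:
SELECT c.name, p.name FROM departments p JOIN staff c ON c.dept_id = p.id

Result:
name  | name 
------+------
Bob   | Sales
Carol | HR   
Iris  | HR   
Iris  | HR   
Carol | HR   
Alice | HR   
Frank | HR   
Iris  | HR   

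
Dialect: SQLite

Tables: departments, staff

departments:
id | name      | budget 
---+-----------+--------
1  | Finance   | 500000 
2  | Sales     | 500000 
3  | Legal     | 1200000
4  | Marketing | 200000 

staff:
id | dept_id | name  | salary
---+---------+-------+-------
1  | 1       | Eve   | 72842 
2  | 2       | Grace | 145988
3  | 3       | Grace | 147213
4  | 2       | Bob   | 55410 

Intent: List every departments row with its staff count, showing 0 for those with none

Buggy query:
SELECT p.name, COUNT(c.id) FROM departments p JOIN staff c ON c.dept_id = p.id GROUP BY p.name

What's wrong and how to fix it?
Bug: An inner join excludes parents with zero children

Fix: Switch to LEFT JOIN to retain unmatched parent rows

Corrected query:
SELECT p.name, COUNT(c.id) FROM departments p LEFT JOIN staff c ON c.dept_id = p.id GROUP BY p.name

Result:
name      | COUNT(c.id)
----------+------------
Finance   | 1          
Legal     | 1          
Marketing | 0          
Sales     | 2          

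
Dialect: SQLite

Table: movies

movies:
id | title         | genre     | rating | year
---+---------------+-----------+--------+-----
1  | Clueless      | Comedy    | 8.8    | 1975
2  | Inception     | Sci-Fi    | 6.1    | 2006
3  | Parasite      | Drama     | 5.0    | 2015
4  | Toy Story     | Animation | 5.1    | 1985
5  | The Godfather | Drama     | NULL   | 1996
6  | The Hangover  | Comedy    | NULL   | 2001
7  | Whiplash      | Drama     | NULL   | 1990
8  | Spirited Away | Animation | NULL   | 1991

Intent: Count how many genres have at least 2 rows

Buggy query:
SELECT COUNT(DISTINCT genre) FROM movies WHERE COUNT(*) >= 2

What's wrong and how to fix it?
Bug: COUNT(*) cannot appear in WHERE; the per-group count doesn't exist yet

Fix: Group first with HAVING COUNT(*) >= 2, then COUNT the resulting groups

Corrected query:
SELECT COUNT(*) FROM (SELECT genre FROM movies GROUP BY genre HAVING COUNT(*) >= 2)

Result:
COUNT(*)
--------
3       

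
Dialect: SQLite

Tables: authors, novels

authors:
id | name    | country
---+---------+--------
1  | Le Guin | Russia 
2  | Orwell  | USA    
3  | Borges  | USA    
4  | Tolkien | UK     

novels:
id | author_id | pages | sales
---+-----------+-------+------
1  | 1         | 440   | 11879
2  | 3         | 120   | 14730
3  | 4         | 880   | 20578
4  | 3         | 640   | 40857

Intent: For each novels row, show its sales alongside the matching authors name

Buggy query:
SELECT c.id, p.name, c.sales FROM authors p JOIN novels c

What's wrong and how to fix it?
Bug: Missing join condition: each novels row is matched to all authors rows instead of just its own

Fix: Specify the join condition linking the foreign key to the parent id

Corrected query:
SELECT c.id, p.name, c.sales FROM authors p JOIN novels c ON c.author_id = p.id

Result:
id | name    | sales
---+---------+------
1  | Le Guin | 11879
2  | Borges  | 14730
3  | Tolkien | 20578
4  | Borges  | 40857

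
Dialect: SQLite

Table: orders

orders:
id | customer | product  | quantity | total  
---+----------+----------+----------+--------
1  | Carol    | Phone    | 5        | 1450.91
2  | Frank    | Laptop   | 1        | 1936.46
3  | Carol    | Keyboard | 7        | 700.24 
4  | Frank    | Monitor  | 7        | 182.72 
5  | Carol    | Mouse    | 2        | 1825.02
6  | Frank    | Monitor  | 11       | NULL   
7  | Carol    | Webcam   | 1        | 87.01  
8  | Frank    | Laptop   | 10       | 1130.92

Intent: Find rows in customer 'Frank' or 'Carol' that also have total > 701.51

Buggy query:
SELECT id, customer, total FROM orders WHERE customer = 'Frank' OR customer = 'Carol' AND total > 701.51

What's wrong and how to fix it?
Bug: AND binds tighter than OR, so this parses as customer = 'Frank' OR (customer = 'Carol' AND total > 701.51)

Fix: Add parentheses around the OR so the AND applies to both alternatives

Corrected query:
SELECT id, customer, total FROM orders WHERE (customer = 'Frank' OR customer = 'Carol') AND total > 701.51

Result:
id | customer | total  
---+----------+--------
1  | Carol    | 1450.91
2  | Frank    | 1936.46
5  | Carol    | 1825.02
8  | Frank    | 1130.92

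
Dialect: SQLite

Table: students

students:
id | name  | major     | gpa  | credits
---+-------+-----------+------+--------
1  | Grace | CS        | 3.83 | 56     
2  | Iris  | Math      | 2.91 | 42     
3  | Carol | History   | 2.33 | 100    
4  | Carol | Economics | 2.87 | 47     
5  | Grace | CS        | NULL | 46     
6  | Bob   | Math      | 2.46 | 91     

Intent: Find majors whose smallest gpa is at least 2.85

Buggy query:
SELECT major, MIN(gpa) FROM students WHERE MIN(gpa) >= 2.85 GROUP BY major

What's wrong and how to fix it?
Bug: MIN() in WHERE is a misuse of aggregate

Fix: Use HAVING for the per-group MIN condition

Corrected query:
SELECT major, MIN(gpa) FROM students GROUP BY major HAVING MIN(gpa) >= 2.85

Result:
major     | MIN(gpa)
----------+---------
CS        | 3.83    
Economics | 2.87    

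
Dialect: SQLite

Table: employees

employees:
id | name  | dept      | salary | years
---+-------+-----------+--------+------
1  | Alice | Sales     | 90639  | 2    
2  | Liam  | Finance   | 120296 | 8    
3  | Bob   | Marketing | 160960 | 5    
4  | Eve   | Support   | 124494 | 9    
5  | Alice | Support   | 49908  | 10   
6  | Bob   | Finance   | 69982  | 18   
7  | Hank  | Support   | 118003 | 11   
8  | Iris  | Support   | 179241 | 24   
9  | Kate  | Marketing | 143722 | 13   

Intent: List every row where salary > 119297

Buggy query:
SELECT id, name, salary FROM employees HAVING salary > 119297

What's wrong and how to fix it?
Bug: HAVING filters the output of aggregation, but this query has no GROUP BY and no aggregate functions, so SQLite rejects it (HAVING clause on a non-aggregate query); the condition here is per row

Fix: Use WHERE for row-level filtering

Corrected query:
SELECT id, name, salary FROM employees WHERE salary > 119297

Result:
id | name | salary
---+------+-------
2  | Liam | 120296
3  | Bob  | 160960
4  | Eve  | 124494
8  | Iris | 179241
9  | Kate | 143722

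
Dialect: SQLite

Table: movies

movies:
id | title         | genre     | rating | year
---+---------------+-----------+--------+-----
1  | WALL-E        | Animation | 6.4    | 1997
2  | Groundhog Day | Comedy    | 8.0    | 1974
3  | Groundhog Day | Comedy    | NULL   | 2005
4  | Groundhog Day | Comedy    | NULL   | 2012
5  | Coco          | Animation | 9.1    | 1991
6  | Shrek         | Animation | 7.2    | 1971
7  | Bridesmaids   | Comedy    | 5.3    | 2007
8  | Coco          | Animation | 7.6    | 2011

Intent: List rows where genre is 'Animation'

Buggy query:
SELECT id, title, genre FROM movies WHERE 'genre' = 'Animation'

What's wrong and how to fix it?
Bug: Single quotes denote string literals in SQL; the column name is being compared as a constant string

Fix: Reference the column as genre without single quotes

Corrected query:
SELECT id, title, genre FROM movies WHERE genre = 'Animation'

Result:
id | title  | genre    
---+--------+----------
1  | WALL-E | Animation
5  | Coco   | Animation
6  | Shrek  | Animation
8  | Coco   | Animation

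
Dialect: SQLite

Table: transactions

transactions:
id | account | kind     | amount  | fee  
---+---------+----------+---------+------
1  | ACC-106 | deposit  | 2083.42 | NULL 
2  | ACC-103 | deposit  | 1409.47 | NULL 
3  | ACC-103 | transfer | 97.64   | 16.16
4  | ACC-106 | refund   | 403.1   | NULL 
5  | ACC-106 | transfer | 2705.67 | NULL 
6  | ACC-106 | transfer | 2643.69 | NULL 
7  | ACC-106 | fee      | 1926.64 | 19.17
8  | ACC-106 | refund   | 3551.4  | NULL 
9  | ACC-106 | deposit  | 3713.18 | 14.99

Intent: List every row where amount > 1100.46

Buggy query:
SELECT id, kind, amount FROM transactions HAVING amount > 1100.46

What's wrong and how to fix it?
Bug: HAVING filters the output of aggregation, but this query has no GROUP BY and no aggregate functions, so SQLite rejects it (HAVING clause on a non-aggregate query); the condition here is per row

Fix: Replace HAVING with WHERE since the condition applies to individual rows

Corrected query:
SELECT id, kind, amount FROM transactions WHERE amount > 1100.46

Result:
id | kind     | amount 
---+----------+--------
1  | deposit  | 2083.42
2  | deposit  | 1409.47
5  | transfer | 2705.67
6  | transfer | 2643.69
7  | fee      | 1926.64
8  | refund   | 3551.4 
9  | deposit  | 3713.18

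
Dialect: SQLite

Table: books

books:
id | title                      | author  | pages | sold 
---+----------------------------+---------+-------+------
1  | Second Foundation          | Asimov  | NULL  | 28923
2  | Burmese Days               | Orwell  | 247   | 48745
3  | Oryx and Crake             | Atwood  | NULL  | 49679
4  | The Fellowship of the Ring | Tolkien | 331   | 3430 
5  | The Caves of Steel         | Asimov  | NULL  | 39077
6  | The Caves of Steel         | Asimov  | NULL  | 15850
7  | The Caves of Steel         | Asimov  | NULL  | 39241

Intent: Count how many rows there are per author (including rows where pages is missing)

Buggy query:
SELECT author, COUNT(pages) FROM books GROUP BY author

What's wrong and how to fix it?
Bug: COUNT(column) counts non-NULL values only; rows with NULL pages aren't counted

Fix: Replace COUNT(pages) with COUNT(*)

Corrected query:
SELECT author, COUNT(*) FROM books GROUP BY author

Result:
author  | COUNT(*)
--------+---------
Asimov  | 4       
Atwood  | 1       
Orwell  | 1       
Tolkien | 1       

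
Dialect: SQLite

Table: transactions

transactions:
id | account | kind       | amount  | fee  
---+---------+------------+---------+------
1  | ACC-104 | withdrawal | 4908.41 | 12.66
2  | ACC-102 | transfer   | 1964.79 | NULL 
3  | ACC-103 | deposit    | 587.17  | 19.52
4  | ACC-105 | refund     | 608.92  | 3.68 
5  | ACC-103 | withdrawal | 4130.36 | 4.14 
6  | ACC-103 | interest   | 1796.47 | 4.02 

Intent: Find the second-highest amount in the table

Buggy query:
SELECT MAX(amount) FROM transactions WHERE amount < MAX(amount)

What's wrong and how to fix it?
Bug: MAX(amount) on the right of the comparison is an aggregate-in-WHERE error

Fix: Put the inner MAX in a scalar subquery

Corrected query:
SELECT MAX(amount) FROM transactions WHERE amount < (SELECT MAX(amount) FROM transactions)

Result:
MAX(amount)
-----------
4130.36    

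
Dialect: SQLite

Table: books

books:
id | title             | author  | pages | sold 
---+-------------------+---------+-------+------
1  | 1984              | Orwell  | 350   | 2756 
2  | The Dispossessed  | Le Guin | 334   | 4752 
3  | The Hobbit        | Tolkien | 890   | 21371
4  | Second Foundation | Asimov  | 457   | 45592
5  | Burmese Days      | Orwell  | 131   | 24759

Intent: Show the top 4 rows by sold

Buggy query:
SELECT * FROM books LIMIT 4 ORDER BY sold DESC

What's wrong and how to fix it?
Bug: ORDER BY cannot follow LIMIT; LIMIT is the final clause

Fix: Swap the clauses: ORDER BY first, then LIMIT

Corrected query:
SELECT * FROM books ORDER BY sold DESC LIMIT 4

Result:
id | title             | author  | pages | sold 
---+-------------------+---------+-------+------
4  | Second Foundation | Asimov  | 457   | 45592
5  | Burmese Days      | Orwell  | 131   | 24759
3  | The Hobbit        | Tolkien | 890   | 21371
2  | The Dispossessed  | Le Guin | 334   | 4752 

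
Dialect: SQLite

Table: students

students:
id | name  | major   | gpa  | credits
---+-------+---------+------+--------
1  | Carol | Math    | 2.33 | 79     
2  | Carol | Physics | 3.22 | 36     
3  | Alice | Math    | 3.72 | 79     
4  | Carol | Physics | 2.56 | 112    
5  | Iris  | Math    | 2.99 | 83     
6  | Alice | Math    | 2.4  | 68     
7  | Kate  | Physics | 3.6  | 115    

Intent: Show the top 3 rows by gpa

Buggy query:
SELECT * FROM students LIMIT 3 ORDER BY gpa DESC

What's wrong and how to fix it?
Bug: ORDER BY cannot follow LIMIT; LIMIT is the final clause

Fix: Swap the clauses: ORDER BY first, then LIMIT

Corrected query:
SELECT * FROM students ORDER BY gpa DESC LIMIT 3

Result:
id | name  | major   | gpa  | credits
---+-------+---------+------+--------
3  | Alice | Math    | 3.72 | 79     
7  | Kate  | Physics | 3.6  | 115    
2  | Carol | Physics | 3.22 | 36     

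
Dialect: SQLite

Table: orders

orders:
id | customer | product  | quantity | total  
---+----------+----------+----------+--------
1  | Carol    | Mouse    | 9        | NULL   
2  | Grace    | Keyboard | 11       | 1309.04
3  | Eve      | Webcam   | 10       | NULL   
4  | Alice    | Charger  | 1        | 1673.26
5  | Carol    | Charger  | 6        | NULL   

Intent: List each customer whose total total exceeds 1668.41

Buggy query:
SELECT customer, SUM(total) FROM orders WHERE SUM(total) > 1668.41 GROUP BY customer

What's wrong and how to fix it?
Bug: WHERE runs before GROUP BY, so aggregates aren't available there

Fix: Move the aggregate condition to a HAVING clause

Corrected query:
SELECT customer, SUM(total) FROM orders GROUP BY customer HAVING SUM(total) > 1668.41

Result:
customer | SUM(total)
---------+-----------
Alice    | 1673.26   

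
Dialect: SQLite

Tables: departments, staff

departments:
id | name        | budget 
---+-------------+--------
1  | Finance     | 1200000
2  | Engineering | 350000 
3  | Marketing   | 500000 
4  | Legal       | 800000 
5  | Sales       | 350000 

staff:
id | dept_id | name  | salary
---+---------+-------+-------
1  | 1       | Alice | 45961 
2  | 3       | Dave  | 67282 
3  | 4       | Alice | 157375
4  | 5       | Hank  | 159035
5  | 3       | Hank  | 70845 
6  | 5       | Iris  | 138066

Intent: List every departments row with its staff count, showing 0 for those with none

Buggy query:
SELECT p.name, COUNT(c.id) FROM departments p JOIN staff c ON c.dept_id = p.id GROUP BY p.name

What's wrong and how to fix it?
Bug: INNER JOIN drops departments rows that have no matching staff rows

Fix: Use LEFT JOIN so parents without children still appear (COUNT(c.id) gives 0)

Corrected query:
SELECT p.name, COUNT(c.id) FROM departments p LEFT JOIN staff c ON c.dept_id = p.id GROUP BY p.name

Result:
name        | COUNT(c.id)
------------+------------
Engineering | 0          
Finance     | 1          
Legal       | 1          
Marketing   | 2          
Sales       | 2          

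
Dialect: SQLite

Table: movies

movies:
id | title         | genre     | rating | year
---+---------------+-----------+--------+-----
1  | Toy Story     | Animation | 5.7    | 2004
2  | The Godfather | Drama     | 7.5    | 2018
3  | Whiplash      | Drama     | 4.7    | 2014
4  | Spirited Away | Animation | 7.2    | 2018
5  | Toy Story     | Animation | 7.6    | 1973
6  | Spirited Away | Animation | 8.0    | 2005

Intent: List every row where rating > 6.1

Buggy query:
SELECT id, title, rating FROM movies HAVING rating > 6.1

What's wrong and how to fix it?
Bug: This is a non-aggregate query (no GROUP BY, no aggregates), so in SQLite the HAVING clause is invalid here; a row-level condition belongs in WHERE

Fix: Replace HAVING with WHERE since the condition applies to individual rows

Corrected query:
SELECT id, title, rating FROM movies WHERE rating > 6.1

Result:
id | title         | rating
---+---------------+-------
2  | The Godfather | 7.5   
4  | Spirited Away | 7.2   
5  | Toy Story     | 7.6   
6  | Spirited Away | 8     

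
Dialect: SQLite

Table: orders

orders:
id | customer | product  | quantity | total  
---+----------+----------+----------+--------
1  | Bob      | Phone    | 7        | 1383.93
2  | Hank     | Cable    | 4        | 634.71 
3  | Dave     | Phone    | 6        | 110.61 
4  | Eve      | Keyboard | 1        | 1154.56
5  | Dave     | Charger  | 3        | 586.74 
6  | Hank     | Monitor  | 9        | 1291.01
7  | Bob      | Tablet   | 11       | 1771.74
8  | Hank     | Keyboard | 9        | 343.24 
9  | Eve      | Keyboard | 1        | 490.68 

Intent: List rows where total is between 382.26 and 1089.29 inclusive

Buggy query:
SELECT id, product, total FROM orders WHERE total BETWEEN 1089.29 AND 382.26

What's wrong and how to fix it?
Bug: The bounds are reversed; BETWEEN a AND b requires a <= b to match anything

Fix: Swap the bounds so the smaller value comes first

Corrected query:
SELECT id, product, total FROM orders WHERE total BETWEEN 382.26 AND 1089.29

Result:
id | product  | total 
---+----------+-------
2  | Cable    | 634.71
5  | Charger  | 586.74
9  | Keyboard | 490.68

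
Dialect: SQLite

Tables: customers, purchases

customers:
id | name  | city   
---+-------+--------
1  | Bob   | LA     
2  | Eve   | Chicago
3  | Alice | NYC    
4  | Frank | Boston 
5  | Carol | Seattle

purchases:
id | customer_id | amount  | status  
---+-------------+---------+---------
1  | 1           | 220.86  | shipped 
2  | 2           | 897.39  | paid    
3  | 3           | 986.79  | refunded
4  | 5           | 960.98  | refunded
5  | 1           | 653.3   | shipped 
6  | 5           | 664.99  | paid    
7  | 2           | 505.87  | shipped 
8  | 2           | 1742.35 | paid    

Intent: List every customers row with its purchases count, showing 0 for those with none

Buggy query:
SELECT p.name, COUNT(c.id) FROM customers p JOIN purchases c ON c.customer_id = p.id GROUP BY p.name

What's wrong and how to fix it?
Bug: INNER JOIN drops customers rows that have no matching purchases rows

Fix: Use LEFT JOIN so parents without children still appear (COUNT(c.id) gives 0)

Corrected query:
SELECT p.name, COUNT(c.id) FROM customers p LEFT JOIN purchases c ON c.customer_id = p.id GROUP BY p.name

Result:
name  | COUNT(c.id)
------+------------
Alice | 1          
Bob   | 2          
Carol | 2          
Eve   | 3          
Frank | 0          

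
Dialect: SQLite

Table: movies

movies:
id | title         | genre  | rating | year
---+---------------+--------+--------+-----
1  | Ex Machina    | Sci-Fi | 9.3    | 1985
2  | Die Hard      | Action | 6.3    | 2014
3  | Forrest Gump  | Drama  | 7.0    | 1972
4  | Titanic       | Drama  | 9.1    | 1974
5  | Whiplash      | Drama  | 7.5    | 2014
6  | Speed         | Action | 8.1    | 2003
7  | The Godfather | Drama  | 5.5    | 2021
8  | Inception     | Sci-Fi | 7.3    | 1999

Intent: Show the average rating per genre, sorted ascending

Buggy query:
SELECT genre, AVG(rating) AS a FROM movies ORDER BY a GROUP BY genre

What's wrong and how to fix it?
Bug: ORDER BY appears before GROUP BY; SQL clause order requires GROUP BY first

Fix: Move ORDER BY to the end, after GROUP BY

Corrected query:
SELECT genre, AVG(rating) AS a FROM movies GROUP BY genre ORDER BY a

Result:
genre  | a    
-------+------
Action | 7.2  
Drama  | 7.275
Sci-Fi | 8.3  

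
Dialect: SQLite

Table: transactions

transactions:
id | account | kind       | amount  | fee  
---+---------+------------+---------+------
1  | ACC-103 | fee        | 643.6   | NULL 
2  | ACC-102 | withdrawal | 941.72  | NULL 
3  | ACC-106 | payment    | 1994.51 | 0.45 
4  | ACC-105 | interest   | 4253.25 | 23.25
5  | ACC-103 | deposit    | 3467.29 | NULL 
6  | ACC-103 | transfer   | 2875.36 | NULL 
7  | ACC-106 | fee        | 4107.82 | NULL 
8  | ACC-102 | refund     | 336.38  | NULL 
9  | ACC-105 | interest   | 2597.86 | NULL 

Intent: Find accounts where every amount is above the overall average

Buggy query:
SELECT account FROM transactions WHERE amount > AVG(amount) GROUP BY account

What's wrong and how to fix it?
Bug: AVG() is an aggregate; it can't sit directly in WHERE

Fix: Compute the overall average in a scalar subquery and compare each group's MIN against it in HAVING

Corrected query:
SELECT account FROM transactions GROUP BY account HAVING MIN(amount) > (SELECT AVG(amount) FROM transactions)

Result:
account
-------
ACC-105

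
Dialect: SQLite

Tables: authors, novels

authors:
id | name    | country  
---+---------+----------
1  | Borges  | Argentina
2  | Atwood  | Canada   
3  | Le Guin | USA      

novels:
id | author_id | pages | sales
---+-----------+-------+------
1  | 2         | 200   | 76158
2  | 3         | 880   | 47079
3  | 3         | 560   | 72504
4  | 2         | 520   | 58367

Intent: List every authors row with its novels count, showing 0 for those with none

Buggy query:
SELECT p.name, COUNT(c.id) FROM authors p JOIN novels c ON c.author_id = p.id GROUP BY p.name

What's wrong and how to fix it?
Bug: INNER JOIN drops authors rows that have no matching novels rows

Fix: Use LEFT JOIN so parents without children still appear (COUNT(c.id) gives 0)

Corrected query:
SELECT p.name, COUNT(c.id) FROM authors p LEFT JOIN novels c ON c.author_id = p.id GROUP BY p.name

Result:
name    | COUNT(c.id)
--------+------------
Atwood  | 2          
Borges  | 0          
Le Guin | 2          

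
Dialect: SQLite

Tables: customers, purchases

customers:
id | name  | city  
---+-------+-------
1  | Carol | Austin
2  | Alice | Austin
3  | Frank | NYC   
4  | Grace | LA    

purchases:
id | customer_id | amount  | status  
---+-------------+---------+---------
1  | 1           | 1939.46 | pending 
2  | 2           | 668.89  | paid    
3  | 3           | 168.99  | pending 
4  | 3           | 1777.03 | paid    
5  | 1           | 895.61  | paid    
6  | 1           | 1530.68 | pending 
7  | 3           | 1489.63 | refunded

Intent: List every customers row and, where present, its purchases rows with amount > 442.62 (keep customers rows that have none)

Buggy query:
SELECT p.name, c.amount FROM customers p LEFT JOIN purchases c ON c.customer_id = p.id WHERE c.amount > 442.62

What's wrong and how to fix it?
Bug: Filtering c.amount in WHERE discards the NULL rows produced by LEFT JOIN, turning it into an inner join

Fix: Put 'c.amount > 442.62' in the JOIN's ON clause instead of WHERE

Corrected query:
SELECT p.name, c.amount FROM customers p LEFT JOIN purchases c ON c.customer_id = p.id AND c.amount > 442.62

Result:
name  | amount 
------+--------
Carol | 895.61 
Carol | 1530.68
Carol | 1939.46
Alice | 668.89 
Frank | 1489.63
Frank | 1777.03
Grace | NULL   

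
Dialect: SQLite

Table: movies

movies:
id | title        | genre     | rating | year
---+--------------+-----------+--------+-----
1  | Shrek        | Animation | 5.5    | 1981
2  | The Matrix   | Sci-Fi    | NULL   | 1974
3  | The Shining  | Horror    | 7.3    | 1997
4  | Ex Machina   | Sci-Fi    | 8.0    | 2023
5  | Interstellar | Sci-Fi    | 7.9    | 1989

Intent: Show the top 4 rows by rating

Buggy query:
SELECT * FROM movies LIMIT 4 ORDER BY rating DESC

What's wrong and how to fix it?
Bug: ORDER BY cannot follow LIMIT; LIMIT is the final clause

Fix: Sort with ORDER BY, then apply LIMIT

Corrected query:
SELECT * FROM movies ORDER BY rating DESC LIMIT 4

Result:
id | title        | genre     | rating | year
---+--------------+-----------+--------+-----
4  | Ex Machina   | Sci-Fi    | 8      | 2023
5  | Interstellar | Sci-Fi    | 7.9    | 1989
3  | The Shining  | Horror    | 7.3    | 1997
1  | Shrek        | Animation | 5.5    | 1981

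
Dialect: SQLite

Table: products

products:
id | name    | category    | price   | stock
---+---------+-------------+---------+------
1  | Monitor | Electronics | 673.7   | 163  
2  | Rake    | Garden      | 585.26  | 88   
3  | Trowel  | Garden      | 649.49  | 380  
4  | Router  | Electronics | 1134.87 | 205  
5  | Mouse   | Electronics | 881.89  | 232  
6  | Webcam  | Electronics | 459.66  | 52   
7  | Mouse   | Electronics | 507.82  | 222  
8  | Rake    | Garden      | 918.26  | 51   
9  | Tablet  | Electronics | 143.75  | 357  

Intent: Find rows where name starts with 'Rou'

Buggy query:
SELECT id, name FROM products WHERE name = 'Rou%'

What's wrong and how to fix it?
Bug: '=' compares the literal string including the % character; pattern matching needs LIKE

Fix: Replace '=' with LIKE so 'Rou%' is treated as a pattern

Corrected query:
SELECT id, name FROM products WHERE name LIKE 'Rou%'

Result:
id | name  
---+-------
4  | Router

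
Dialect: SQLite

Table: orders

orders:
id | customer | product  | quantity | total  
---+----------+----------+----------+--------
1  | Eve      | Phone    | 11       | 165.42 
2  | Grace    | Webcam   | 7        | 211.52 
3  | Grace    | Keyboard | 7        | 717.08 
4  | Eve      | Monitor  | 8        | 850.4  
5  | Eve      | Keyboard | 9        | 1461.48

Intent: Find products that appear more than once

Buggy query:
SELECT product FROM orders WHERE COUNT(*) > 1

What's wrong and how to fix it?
Bug: WHERE can't reference COUNT(*); aggregates are computed after WHERE

Fix: Group first, then use HAVING for the count condition

Corrected query:
SELECT product FROM orders GROUP BY product HAVING COUNT(*) > 1

Result:
product 
--------
Keyboard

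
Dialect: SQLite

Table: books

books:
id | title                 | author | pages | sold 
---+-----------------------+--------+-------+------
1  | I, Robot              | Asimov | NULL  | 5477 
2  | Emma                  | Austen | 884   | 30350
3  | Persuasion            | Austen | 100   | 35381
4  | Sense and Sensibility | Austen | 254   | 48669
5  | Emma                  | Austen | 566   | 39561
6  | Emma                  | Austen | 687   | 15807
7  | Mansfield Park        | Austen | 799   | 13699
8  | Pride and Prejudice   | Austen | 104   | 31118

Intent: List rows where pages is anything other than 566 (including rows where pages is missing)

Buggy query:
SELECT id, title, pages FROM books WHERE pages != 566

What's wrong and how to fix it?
Bug: 'pages != 566' is unknown when pages is NULL, so NULL rows are silently excluded

Fix: Handle NULL separately with IS NULL alongside the inequality

Corrected query:
SELECT id, title, pages FROM books WHERE pages != 566 OR pages IS NULL

Result:
id | title                 | pages
---+-----------------------+------
1  | I, Robot              | NULL 
2  | Emma                  | 884  
3  | Persuasion            | 100  
4  | Sense and Sensibility | 254  
6  | Emma                  | 687  
7  | Mansfield Park        | 799  
8  | Pride and Prejudice   | 104  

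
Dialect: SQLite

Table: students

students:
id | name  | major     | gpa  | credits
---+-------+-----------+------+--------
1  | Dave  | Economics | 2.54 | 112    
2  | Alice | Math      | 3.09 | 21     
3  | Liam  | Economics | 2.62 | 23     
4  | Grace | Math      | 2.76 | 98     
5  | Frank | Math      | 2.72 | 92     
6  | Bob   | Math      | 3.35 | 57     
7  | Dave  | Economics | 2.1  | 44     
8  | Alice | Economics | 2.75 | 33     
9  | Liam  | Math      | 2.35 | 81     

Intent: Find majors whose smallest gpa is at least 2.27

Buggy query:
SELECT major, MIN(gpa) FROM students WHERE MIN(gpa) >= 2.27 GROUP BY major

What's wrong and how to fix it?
Bug: MIN() in WHERE is a misuse of aggregate

Fix: Replace WHERE with HAVING after the GROUP BY

Corrected query:
SELECT major, MIN(gpa) FROM students GROUP BY major HAVING MIN(gpa) >= 2.27

Result:
major | MIN(gpa)
------+---------
Math  | 2.35    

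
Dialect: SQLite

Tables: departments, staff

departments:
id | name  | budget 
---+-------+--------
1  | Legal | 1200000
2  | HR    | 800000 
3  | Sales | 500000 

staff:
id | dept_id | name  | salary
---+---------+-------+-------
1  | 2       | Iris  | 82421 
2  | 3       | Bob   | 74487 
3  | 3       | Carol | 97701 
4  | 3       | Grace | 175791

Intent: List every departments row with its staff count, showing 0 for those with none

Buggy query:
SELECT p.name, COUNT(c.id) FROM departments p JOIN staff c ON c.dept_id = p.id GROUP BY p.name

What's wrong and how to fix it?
Bug: INNER JOIN drops departments rows that have no matching staff rows

Fix: Use LEFT JOIN so parents without children still appear (COUNT(c.id) gives 0)

Corrected query:
SELECT p.name, COUNT(c.id) FROM departments p LEFT JOIN staff c ON c.dept_id = p.id GROUP BY p.name

Result:
name  | COUNT(c.id)
------+------------
HR    | 1          
Legal | 0          
Sales | 3          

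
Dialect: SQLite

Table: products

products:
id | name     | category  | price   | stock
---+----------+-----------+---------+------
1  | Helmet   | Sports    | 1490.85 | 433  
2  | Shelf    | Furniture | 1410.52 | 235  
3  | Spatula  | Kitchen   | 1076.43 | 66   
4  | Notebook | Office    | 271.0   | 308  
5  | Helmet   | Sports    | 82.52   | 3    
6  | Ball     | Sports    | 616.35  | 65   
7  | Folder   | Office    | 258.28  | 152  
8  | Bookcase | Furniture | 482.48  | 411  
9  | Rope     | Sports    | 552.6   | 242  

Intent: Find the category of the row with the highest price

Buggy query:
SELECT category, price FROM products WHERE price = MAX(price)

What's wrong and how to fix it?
Bug: MAX(price) is an aggregate and cannot be used directly in WHERE

Fix: Use a subquery: WHERE price = (SELECT MAX(price) FROM products)

Corrected query:
SELECT category, price FROM products WHERE price = (SELECT MAX(price) FROM products)

Result:
category | price  
---------+--------
Sports   | 1490.85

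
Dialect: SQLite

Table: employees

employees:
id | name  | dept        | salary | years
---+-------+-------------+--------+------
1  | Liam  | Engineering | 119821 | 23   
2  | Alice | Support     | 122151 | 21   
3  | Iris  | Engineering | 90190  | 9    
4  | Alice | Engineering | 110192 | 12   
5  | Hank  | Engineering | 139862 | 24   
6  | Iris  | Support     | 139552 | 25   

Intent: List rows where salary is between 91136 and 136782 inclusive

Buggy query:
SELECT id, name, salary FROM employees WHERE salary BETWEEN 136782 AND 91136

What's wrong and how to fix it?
Bug: The bounds are reversed; BETWEEN a AND b requires a <= b to match anything

Fix: Write BETWEEN 91136 AND 136782

Corrected query:
SELECT id, name, salary FROM employees WHERE salary BETWEEN 91136 AND 136782

Result:
id | name  | salary
---+-------+-------
1  | Liam  | 119821
2  | Alice | 122151
4  | Alice | 110192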